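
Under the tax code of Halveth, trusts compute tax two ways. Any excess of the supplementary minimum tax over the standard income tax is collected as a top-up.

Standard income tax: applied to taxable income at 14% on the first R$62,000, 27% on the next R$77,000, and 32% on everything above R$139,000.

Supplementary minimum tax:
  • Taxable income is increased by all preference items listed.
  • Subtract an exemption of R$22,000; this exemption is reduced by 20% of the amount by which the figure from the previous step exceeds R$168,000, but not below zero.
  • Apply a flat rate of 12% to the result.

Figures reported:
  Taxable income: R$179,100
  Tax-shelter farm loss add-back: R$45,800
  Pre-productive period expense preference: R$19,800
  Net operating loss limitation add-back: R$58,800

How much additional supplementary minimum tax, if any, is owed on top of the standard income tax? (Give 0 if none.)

Standard income tax:
  R$62,000 × 14% = R$8,680
  R$77,000 × 27% = R$20,790
  R$40,100 × 32% = R$12,832
  → R$42,302

Supplementary minimum tax:
  Adjusted income: R$179,100 + R$45,800 + R$19,800 + R$58,800 = R$303,500
  Exemption: 20% × (R$303,500 − R$168,000) = R$27,100 ≥ R$22,000, so the exemption is fully phased out
  Base: R$303,500 − R$0 = R$303,500
  R$303,500 × 12% = R$36,420

R$36,420 ≤ R$42,302, so no add-on is due.

R$0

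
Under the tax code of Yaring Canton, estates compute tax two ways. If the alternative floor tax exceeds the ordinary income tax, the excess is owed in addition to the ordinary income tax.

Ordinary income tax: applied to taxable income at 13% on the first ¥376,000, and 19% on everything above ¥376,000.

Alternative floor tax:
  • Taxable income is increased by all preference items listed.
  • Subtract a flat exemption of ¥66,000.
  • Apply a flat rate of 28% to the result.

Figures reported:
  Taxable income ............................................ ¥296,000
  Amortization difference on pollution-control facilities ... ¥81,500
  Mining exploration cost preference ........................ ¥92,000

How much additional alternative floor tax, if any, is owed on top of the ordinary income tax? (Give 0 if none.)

Ordinary income tax:
  ¥296,000 × 13% = ¥38,480

Alternative floor tax:
  Adjusted income: ¥296,000 + ¥81,500 + ¥92,000 = ¥469,500
  Less exemption ¥66,000 → base ¥403,500
  ¥403,500 × 28% = ¥112,980

Excess of alternative floor tax over ordinary income tax: ¥112,980 − ¥38,480 = ¥74,500.

¥74,500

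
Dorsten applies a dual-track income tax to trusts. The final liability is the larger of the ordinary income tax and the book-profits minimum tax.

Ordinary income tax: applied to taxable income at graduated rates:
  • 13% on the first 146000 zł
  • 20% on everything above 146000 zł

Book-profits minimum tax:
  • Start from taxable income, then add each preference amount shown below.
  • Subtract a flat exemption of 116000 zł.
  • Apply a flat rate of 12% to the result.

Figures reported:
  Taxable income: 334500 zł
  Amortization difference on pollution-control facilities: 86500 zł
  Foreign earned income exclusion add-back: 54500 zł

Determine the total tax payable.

56680 zł

Book-profits minimum tax:
  Adjusted income: 334500 zł + 86500 zł + 54500 zł = 475500 zł
  Less exemption 116000 zł → base 359500 zł
  359500 zł × 12% = 43140 zł

Ordinary income tax:
  146000 zł × 13% = 18980 zł
  188500 zł × 20% = 37700 zł
  → 56680 zł

56680 zł > 43140 zł, so the ordinary income tax governs.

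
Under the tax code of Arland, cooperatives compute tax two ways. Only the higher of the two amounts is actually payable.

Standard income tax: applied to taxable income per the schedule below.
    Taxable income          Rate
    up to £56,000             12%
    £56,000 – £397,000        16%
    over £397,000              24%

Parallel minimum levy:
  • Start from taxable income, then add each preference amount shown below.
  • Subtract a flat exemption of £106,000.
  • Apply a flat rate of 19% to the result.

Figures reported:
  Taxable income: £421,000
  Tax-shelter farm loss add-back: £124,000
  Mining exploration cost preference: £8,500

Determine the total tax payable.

Standard income tax:
  £56,000 × 12% = £6,720
  £341,000 × 16% = £54,560
  £24,000 × 24% = £5,760
  → £67,040

Parallel minimum levy:
  Adjusted income: £421,000 + £124,000 + £8,500 = £553,500
  Less exemption £106,000 → base £447,500
  £447,500 × 19% = £85,025

£85,025 > £67,040, so the parallel minimum levy is the binding amount.

£85,025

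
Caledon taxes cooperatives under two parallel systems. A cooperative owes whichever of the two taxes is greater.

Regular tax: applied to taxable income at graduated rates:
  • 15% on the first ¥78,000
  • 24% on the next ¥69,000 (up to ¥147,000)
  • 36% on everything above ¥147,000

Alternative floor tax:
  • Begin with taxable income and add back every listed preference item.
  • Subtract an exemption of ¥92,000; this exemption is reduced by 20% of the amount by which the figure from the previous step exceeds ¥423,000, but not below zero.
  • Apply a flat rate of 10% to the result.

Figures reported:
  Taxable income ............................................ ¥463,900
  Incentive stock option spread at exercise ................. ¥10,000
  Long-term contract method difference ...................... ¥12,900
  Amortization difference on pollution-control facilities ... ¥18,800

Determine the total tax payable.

¥142,344

Regular tax:
  ¥78,000 × 15% = ¥11,700
  ¥69,000 × 24% = ¥16,560
  ¥316,900 × 36% = ¥114,084
  → ¥142,344

Alternative floor tax:
  Adjusted income: ¥463,900 + ¥10,000 + ¥12,900 + ¥18,800 = ¥505,600
  Exemption: ¥92,000 − 20% × (¥505,600 − ¥423,000) = ¥92,000 − ¥16,520 = ¥75,480
  Base: ¥505,600 − ¥75,480 = ¥430,120
  ¥430,120 × 10% = ¥43,012

¥142,344 > ¥43,012, so the regular tax governs.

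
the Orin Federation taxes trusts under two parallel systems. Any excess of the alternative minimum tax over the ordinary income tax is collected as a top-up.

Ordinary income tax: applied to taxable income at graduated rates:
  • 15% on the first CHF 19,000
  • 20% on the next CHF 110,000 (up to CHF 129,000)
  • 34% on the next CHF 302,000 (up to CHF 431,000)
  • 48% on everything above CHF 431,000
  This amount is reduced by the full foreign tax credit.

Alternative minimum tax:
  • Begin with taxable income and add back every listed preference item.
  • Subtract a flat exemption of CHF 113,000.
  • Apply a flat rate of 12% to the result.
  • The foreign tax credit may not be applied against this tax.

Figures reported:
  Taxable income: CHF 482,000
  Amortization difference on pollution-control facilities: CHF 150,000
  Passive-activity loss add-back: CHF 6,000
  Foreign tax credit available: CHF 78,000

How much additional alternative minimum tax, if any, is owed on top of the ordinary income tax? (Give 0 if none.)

CHF 0

Ordinary income tax:
  CHF 19,000 × 15% = CHF 2,850
  CHF 110,000 × 20% = CHF 22,000
  CHF 302,000 × 34% = CHF 102,680
  CHF 51,000 × 48% = CHF 24,480
  → CHF 152,010
  Less foreign tax credit CHF 78,000 → CHF 74,010

Alternative minimum tax:
  Adjusted income: CHF 482,000 + CHF 150,000 + CHF 6,000 = CHF 638,000
  Less exemption CHF 113,000 → base CHF 525,000
  CHF 525,000 × 12% = CHF 63,000

CHF 63,000 ≤ CHF 74,010, so no add-on is due.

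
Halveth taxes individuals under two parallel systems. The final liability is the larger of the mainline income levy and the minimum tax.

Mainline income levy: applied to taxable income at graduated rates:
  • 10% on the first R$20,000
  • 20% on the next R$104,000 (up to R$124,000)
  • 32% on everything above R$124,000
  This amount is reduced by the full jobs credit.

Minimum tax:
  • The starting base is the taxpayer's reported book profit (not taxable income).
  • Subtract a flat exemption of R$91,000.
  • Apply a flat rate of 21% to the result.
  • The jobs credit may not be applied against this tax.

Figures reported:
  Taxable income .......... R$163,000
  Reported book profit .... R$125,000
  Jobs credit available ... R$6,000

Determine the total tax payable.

Mainline income levy:
  R$20,000 × 10% = R$2,000
  R$104,000 × 20% = R$20,800
  R$39,000 × 32% = R$12,480
  → R$35,280
  Less jobs credit R$6,000 → R$29,280

Minimum tax:
  Base (reported book profit): R$125,000
  Less exemption R$91,000 → base R$34,000
  R$34,000 × 21% = R$7,140

R$29,280 > R$7,140, so the mainline income levy governs.

R$29,280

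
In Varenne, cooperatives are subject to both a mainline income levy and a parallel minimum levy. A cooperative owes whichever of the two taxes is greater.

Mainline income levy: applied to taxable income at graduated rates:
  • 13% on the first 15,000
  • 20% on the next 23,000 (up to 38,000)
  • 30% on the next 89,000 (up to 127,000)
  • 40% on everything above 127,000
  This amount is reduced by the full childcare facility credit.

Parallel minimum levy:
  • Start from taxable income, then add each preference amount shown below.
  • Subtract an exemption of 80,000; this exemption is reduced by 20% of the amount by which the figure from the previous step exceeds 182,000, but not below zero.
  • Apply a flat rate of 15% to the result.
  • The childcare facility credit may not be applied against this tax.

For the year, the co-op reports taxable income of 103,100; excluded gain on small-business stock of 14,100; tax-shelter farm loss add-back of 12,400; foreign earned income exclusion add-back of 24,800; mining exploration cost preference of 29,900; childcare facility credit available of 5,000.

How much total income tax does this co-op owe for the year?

21,080

Mainline income levy:
  15,000 × 13% = 1,950
  23,000 × 20% = 4,600
  65,100 × 30% = 19,530
  → 26,080
  Less childcare facility credit 5,000 → 21,080

Parallel minimum levy:
  Adjusted income: 103,100 + 14,100 + 12,400 + 24,800 + 29,900 = 184,300
  Exemption: 80,000 − 20% × (184,300 − 182,000) = 80,000 − 460 = 79,540
  Base: 184,300 − 79,540 = 104,760
  104,760 × 15% = 15,714

21,080 > 15,714, so the mainline income levy governs.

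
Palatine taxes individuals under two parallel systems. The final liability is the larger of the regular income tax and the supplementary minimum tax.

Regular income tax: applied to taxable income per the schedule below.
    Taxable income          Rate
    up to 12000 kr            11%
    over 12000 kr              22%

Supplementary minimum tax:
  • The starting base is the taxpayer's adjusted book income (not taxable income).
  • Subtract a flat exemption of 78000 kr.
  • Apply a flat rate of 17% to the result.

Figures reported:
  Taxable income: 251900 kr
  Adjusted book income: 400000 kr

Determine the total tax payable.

Supplementary minimum tax:
  Base (adjusted book income): 400000 kr
  Less exemption 78000 kr → base 322000 kr
  322000 kr × 17% = 54740 kr

Regular income tax:
  12000 kr × 11% = 1320 kr
  239900 kr × 22% = 52778 kr
  → 54098 kr

54740 kr > 54098 kr, so the supplementary minimum tax is the binding amount.

54740 kr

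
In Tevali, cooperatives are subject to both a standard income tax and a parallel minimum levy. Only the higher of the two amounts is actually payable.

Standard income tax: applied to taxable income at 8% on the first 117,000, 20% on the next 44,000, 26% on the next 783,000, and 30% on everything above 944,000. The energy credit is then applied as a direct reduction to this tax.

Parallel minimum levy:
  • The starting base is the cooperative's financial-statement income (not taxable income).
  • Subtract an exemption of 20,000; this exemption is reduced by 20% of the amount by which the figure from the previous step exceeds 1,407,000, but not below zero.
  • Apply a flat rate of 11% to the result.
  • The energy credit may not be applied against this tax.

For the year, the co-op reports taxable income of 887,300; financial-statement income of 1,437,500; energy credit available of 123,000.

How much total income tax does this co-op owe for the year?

Parallel minimum levy:
  Base (financial-statement income): 1,437,500
  Exemption: 20,000 − 20% × (1,437,500 − 1,407,000) = 20,000 − 6,100 = 13,900
  Base: 1,437,500 − 13,900 = 1,423,600
  1,423,600 × 11% = 156,596

Standard income tax:
  117,000 × 8% = 9,360
  44,000 × 20% = 8,800
  726,300 × 26% = 188,838
  → 206,998
  Less energy credit 123,000 → 83,998

156,596 > 83,998, so the parallel minimum levy is the binding amount.

156,596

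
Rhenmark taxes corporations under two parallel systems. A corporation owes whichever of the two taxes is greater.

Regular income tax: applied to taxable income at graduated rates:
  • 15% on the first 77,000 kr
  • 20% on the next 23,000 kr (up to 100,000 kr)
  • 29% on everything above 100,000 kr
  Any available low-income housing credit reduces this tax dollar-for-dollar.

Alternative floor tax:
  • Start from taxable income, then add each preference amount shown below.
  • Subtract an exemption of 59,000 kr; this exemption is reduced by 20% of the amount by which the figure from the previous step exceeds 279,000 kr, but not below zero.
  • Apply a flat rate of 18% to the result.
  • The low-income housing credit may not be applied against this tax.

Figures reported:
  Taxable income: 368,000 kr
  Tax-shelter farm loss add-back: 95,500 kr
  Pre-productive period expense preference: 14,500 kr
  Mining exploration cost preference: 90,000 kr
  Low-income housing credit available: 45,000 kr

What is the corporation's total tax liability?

102,024 kr

Alternative floor tax:
  Adjusted income: 368,000 kr + 95,500 kr + 14,500 kr + 90,000 kr = 568,000 kr
  Exemption: 59,000 kr − 20% × (568,000 kr − 279,000 kr) = 59,000 kr − 57,800 kr = 1,200 kr
  Base: 568,000 kr − 1,200 kr = 566,800 kr
  566,800 kr × 18% = 102,024 kr

Regular income tax:
  77,000 kr × 15% = 11,550 kr
  23,000 kr × 20% = 4,600 kr
  268,000 kr × 29% = 77,720 kr
  → 93,870 kr
  Less low-income housing credit 45,000 kr → 48,870 kr

102,024 kr > 48,870 kr, so the alternative floor tax is the binding amount.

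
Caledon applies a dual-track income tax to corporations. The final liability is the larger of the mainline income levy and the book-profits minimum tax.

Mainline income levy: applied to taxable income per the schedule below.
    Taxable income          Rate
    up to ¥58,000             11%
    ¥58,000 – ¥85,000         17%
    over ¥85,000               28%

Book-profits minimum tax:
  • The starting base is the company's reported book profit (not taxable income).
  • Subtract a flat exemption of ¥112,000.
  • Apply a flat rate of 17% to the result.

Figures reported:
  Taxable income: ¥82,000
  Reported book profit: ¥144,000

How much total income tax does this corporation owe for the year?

¥10,460

Book-profits minimum tax:
  Base (reported book profit): ¥144,000
  Less exemption ¥112,000 → base ¥32,000
  ¥32,000 × 17% = ¥5,440

Mainline income levy:
  ¥58,000 × 11% = ¥6,380
  ¥24,000 × 17% = ¥4,080
  → ¥10,460

¥10,460 > ¥5,440, so the mainline income levy governs.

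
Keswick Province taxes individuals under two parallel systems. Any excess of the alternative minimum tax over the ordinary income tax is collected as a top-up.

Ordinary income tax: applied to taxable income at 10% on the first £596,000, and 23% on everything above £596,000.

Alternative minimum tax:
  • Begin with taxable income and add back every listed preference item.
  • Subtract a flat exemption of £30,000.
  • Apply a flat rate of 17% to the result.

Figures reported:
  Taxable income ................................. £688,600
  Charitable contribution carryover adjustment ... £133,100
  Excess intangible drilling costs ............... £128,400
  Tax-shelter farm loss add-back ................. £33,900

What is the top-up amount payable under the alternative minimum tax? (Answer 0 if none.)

£81,282

Alternative minimum tax:
  Adjusted income: £688,600 + £133,100 + £128,400 + £33,900 = £984,000
  Less exemption £30,000 → base £954,000
  £954,000 × 17% = £162,180

Ordinary income tax:
  £596,000 × 10% = £59,600
  £92,600 × 23% = £21,298
  → £80,898

Excess of alternative minimum tax over ordinary income tax: £162,180 − £80,898 = £81,282.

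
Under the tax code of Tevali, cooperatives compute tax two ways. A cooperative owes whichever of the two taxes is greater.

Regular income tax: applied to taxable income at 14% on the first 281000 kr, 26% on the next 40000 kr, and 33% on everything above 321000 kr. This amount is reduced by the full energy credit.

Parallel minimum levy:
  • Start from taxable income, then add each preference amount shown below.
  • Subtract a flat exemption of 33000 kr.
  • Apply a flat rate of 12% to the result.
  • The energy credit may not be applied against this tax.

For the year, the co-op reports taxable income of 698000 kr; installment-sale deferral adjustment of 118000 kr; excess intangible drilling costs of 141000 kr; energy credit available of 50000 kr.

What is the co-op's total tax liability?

124150 kr

Regular income tax:
  281000 kr × 14% = 39340 kr
  40000 kr × 26% = 10400 kr
  377000 kr × 33% = 124410 kr
  → 174150 kr
  Less energy credit 50000 kr → 124150 kr

Parallel minimum levy:
  Adjusted income: 698000 kr + 118000 kr + 141000 kr = 957000 kr
  Less exemption 33000 kr → base 924000 kr
  924000 kr × 12% = 110880 kr

124150 kr > 110880 kr, so the regular income tax governs.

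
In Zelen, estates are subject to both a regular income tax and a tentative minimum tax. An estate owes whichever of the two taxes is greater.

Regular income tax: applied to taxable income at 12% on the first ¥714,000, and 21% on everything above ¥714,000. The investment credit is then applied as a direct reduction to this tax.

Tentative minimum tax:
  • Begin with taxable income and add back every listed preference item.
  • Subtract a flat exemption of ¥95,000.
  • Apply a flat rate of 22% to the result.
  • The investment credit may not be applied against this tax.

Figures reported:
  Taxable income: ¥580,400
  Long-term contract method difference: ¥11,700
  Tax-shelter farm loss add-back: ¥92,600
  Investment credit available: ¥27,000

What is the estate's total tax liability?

Tentative minimum tax:
  Adjusted income: ¥580,400 + ¥11,700 + ¥92,600 = ¥684,700
  Less exemption ¥95,000 → base ¥589,700
  ¥589,700 × 22% = ¥129,734

Regular income tax:
  ¥580,400 × 12% = ¥69,648
  Less investment credit ¥27,000 → ¥42,648

¥129,734 > ¥42,648, so the tentative minimum tax is the binding amount.

¥129,734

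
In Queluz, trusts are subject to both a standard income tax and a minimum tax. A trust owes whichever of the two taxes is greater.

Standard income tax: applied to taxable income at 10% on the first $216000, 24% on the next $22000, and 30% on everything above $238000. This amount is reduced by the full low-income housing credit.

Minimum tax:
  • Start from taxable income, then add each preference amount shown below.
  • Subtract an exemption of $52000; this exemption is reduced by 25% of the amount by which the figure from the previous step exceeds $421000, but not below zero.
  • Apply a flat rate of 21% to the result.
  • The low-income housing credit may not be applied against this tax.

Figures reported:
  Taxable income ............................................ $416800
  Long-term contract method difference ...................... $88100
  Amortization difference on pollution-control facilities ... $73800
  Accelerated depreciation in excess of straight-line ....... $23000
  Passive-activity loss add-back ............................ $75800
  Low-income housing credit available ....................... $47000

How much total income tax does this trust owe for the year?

Minimum tax:
  Adjusted income: $416800 + $88100 + $73800 + $23000 + $75800 = $677500
  Exemption: 25% × ($677500 − $421000) = $64125 ≥ $52000, so the exemption is fully phased out
  Base: $677500 − $0 = $677500
  $677500 × 21% = $142275

Standard income tax:
  $216000 × 10% = $21600
  $22000 × 24% = $5280
  $178800 × 30% = $53640
  → $80520
  Less low-income housing credit $47000 → $33520

$142275 > $33520, so the minimum tax is the binding amount.

$142275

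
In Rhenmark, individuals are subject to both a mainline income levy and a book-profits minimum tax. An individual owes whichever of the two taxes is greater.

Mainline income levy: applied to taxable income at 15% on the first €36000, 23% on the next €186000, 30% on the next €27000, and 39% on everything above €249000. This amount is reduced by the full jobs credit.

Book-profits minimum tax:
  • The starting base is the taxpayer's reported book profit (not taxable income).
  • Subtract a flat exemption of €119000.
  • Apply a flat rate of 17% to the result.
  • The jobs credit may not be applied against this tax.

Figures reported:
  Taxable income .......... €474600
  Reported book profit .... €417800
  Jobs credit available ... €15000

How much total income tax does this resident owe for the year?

Mainline income levy:
  €36000 × 15% = €5400
  €186000 × 23% = €42780
  €27000 × 30% = €8100
  €225600 × 39% = €87984
  → €144264
  Less jobs credit €15000 → €129264

Book-profits minimum tax:
  Base (reported book profit): €417800
  Less exemption €119000 → base €298800
  €298800 × 17% = €50796

€129264 > €50796, so the mainline income levy governs.

€129264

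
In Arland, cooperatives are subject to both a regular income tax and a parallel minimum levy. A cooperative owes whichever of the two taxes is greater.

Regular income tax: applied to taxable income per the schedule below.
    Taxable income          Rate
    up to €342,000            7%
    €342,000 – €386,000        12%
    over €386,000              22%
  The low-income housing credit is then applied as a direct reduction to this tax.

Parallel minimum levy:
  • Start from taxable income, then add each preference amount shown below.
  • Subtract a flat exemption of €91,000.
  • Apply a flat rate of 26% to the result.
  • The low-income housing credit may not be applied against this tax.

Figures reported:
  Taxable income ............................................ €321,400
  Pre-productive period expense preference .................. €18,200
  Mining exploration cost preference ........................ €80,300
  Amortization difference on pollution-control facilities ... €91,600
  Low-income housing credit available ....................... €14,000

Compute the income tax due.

Parallel minimum levy:
  Adjusted income: €321,400 + €18,200 + €80,300 + €91,600 = €511,500
  Less exemption €91,000 → base €420,500
  €420,500 × 26% = €109,330

Regular income tax:
  €321,400 × 7% = €22,498
  Less low-income housing credit €14,000 → €8,498

€109,330 > €8,498, so the parallel minimum levy is the binding amount.

€109,330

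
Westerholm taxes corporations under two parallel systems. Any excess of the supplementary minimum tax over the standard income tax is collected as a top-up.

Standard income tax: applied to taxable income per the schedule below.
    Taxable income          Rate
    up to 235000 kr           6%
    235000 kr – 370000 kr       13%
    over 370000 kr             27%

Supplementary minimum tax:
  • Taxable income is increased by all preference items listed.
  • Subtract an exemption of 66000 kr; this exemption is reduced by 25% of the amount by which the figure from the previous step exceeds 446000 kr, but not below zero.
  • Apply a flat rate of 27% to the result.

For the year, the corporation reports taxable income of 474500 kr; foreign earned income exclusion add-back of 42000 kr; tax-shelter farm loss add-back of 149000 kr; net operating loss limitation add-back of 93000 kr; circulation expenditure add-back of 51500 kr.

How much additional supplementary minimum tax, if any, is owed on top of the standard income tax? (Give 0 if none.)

158835 kr

Standard income tax:
  235000 kr × 6% = 14100 kr
  135000 kr × 13% = 17550 kr
  104500 kr × 27% = 28215 kr
  → 59865 kr

Supplementary minimum tax:
  Adjusted income: 474500 kr + 42000 kr + 149000 kr + 93000 kr + 51500 kr = 810000 kr
  Exemption: 25% × (810000 kr − 446000 kr) = 91000 kr ≥ 66000 kr, so the exemption is fully phased out
  Base: 810000 kr − 0 kr = 810000 kr
  810000 kr × 27% = 218700 kr

Excess of supplementary minimum tax over standard income tax: 218700 kr − 59865 kr = 158835 kr.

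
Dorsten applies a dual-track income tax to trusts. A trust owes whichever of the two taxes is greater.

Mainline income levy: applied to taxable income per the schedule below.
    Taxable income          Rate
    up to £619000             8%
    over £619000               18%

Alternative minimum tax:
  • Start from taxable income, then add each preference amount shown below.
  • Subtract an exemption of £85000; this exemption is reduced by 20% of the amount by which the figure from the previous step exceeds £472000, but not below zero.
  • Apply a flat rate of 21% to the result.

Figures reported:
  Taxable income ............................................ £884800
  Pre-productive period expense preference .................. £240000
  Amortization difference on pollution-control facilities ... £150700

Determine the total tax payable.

£267855

Mainline income levy:
  £619000 × 8% = £49520
  £265800 × 18% = £47844
  → £97364

Alternative minimum tax:
  Adjusted income: £884800 + £240000 + £150700 = £1275500
  Exemption: 20% × (£1275500 − £472000) = £160700 ≥ £85000, so the exemption is fully phased out
  Base: £1275500 − £0 = £1275500
  £1275500 × 21% = £267855

£267855 > £97364, so the alternative minimum tax is the binding amount.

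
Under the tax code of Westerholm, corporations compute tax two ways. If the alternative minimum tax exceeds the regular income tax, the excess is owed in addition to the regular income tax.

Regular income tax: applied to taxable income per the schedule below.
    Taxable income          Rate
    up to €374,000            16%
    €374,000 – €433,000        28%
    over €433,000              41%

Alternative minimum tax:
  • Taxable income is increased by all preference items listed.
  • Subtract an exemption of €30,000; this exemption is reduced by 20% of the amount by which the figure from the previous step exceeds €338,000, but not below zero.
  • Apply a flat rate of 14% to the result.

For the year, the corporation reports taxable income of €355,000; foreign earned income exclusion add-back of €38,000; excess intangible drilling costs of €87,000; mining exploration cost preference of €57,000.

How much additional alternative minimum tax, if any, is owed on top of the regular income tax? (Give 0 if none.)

Alternative minimum tax:
  Adjusted income: €355,000 + €38,000 + €87,000 + €57,000 = €537,000
  Exemption: 20% × (€537,000 − €338,000) = €39,800 ≥ €30,000, so the exemption is fully phased out
  Base: €537,000 − €0 = €537,000
  €537,000 × 14% = €75,180

Regular income tax:
  €355,000 × 16% = €56,800

Excess of alternative minimum tax over regular income tax: €75,180 − €56,800 = €18,380.

€18,380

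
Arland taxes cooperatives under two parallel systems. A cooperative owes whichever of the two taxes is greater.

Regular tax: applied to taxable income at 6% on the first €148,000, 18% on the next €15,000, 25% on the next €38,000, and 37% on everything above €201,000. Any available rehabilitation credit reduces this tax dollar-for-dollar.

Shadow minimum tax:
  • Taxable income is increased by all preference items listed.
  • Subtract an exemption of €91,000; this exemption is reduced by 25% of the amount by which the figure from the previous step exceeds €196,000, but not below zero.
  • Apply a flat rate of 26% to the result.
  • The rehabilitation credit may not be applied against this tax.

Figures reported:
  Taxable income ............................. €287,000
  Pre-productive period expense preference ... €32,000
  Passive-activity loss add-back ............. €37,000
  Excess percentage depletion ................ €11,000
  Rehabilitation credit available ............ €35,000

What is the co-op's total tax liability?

Shadow minimum tax:
  Adjusted income: €287,000 + €32,000 + €37,000 + €11,000 = €367,000
  Exemption: €91,000 − 25% × (€367,000 − €196,000) = €91,000 − €42,750 = €48,250
  Base: €367,000 − €48,250 = €318,750
  €318,750 × 26% = €82,875

Regular tax:
  €148,000 × 6% = €8,880
  €15,000 × 18% = €2,700
  €38,000 × 25% = €9,500
  €86,000 × 37% = €31,820
  → €52,900
  Less rehabilitation credit €35,000 → €17,900

€82,875 > €17,900, so the shadow minimum tax is the binding amount.

€82,875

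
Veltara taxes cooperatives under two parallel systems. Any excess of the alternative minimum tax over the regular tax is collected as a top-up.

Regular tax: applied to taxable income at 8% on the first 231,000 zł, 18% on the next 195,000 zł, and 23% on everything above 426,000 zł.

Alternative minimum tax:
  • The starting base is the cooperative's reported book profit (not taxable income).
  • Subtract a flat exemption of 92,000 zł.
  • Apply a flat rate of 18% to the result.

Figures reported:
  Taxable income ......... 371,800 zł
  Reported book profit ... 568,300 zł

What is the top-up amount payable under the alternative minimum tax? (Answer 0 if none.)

41,910 zł

Regular tax:
  231,000 zł × 8% = 18,480 zł
  140,800 zł × 18% = 25,344 zł
  → 43,824 zł

Alternative minimum tax:
  Base (reported book profit): 568,300 zł
  Less exemption 92,000 zł → base 476,300 zł
  476,300 zł × 18% = 85,734 zł

Excess of alternative minimum tax over regular tax: 85,734 zł − 43,824 zł = 41,910 zł.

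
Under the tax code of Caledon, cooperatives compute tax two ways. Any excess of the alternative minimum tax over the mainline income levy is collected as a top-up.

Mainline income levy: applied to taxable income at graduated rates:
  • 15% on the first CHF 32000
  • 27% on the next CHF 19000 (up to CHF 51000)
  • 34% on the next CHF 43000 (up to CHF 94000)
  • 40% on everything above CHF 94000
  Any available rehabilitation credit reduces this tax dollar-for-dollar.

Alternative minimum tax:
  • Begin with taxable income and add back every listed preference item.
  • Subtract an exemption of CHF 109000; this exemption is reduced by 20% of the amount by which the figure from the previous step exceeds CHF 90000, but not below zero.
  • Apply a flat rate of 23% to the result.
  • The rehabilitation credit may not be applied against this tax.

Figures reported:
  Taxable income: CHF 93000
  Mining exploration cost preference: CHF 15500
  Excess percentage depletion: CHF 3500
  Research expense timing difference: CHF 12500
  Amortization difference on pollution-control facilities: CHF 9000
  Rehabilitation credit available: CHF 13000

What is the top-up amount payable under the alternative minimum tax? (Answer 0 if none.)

Alternative minimum tax:
  Adjusted income: CHF 93000 + CHF 15500 + CHF 3500 + CHF 12500 + CHF 9000 = CHF 133500
  Exemption: CHF 109000 − 20% × (CHF 133500 − CHF 90000) = CHF 109000 − CHF 8700 = CHF 100300
  Base: CHF 133500 − CHF 100300 = CHF 33200
  CHF 33200 × 23% = CHF 7636

Mainline income levy:
  CHF 32000 × 15% = CHF 4800
  CHF 19000 × 27% = CHF 5130
  CHF 42000 × 34% = CHF 14280
  → CHF 24210
  Less rehabilitation credit CHF 13000 → CHF 11210

CHF 7636 ≤ CHF 11210, so no add-on is due.

CHF 0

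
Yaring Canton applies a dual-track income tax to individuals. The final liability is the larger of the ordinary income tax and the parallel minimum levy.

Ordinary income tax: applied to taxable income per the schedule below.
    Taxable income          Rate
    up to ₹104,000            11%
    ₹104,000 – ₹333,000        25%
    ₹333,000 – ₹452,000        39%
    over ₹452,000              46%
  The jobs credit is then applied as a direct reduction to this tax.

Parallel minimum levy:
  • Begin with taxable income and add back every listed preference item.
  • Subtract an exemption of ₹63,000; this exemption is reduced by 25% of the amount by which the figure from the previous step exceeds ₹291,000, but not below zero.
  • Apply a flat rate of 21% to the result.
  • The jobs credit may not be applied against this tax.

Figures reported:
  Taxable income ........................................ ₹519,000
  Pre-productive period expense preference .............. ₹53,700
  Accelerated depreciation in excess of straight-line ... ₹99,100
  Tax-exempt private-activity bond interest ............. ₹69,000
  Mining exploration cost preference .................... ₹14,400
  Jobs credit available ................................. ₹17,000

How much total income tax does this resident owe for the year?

Parallel minimum levy:
  Adjusted income: ₹519,000 + ₹53,700 + ₹99,100 + ₹69,000 + ₹14,400 = ₹755,200
  Exemption: 25% × (₹755,200 − ₹291,000) = ₹116,050 ≥ ₹63,000, so the exemption is fully phased out
  Base: ₹755,200 − ₹0 = ₹755,200
  ₹755,200 × 21% = ₹158,592

Ordinary income tax:
  ₹104,000 × 11% = ₹11,440
  ₹229,000 × 25% = ₹57,250
  ₹119,000 × 39% = ₹46,410
  ₹67,000 × 46% = ₹30,820
  → ₹145,920
  Less jobs credit ₹17,000 → ₹128,920

₹158,592 > ₹128,920, so the parallel minimum levy is the binding amount.

₹158,592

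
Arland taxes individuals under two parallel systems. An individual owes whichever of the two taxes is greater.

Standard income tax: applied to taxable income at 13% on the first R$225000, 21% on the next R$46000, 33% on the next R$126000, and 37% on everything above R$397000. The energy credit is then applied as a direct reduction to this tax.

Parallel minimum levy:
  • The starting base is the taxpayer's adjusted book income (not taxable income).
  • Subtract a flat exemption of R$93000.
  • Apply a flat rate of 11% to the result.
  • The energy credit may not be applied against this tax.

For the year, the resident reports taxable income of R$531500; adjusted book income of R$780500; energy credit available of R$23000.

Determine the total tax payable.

Standard income tax:
  R$225000 × 13% = R$29250
  R$46000 × 21% = R$9660
  R$126000 × 33% = R$41580
  R$134500 × 37% = R$49765
  → R$130255
  Less energy credit R$23000 → R$107255

Parallel minimum levy:
  Base (adjusted book income): R$780500
  Less exemption R$93000 → base R$687500
  R$687500 × 11% = R$75625

R$107255 > R$75625, so the standard income tax governs.

R$107255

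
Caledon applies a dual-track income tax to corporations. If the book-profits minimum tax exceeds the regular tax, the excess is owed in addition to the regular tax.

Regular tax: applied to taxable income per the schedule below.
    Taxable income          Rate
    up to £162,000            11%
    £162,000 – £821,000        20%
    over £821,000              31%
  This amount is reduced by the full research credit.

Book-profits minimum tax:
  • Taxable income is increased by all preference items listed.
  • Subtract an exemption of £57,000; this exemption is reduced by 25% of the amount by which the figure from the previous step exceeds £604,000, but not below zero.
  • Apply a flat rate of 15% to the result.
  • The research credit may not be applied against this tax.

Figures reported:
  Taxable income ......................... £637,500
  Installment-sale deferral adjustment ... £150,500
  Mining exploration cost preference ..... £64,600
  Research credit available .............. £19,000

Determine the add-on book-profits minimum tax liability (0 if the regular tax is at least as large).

£33,970

Regular tax:
  £162,000 × 11% = £17,820
  £475,500 × 20% = £95,100
  → £112,920
  Less research credit £19,000 → £93,920

Book-profits minimum tax:
  Adjusted income: £637,500 + £150,500 + £64,600 = £852,600
  Exemption: 25% × (£852,600 − £604,000) = £62,150 ≥ £57,000, so the exemption is fully phased out
  Base: £852,600 − £0 = £852,600
  £852,600 × 15% = £127,890

Excess of book-profits minimum tax over regular tax: £127,890 − £93,920 = £33,970.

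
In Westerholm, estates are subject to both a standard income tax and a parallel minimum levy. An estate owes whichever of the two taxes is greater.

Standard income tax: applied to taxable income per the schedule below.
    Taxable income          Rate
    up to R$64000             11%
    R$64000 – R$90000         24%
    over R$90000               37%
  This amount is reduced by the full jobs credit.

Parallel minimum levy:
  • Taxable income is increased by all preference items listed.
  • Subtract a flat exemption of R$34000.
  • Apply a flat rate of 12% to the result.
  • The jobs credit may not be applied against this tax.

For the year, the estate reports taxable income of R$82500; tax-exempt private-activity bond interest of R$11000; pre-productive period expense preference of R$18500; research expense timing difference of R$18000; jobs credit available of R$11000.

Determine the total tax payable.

R$11520

Parallel minimum levy:
  Adjusted income: R$82500 + R$11000 + R$18500 + R$18000 = R$130000
  Less exemption R$34000 → base R$96000
  R$96000 × 12% = R$11520

Standard income tax:
  R$64000 × 11% = R$7040
  R$18500 × 24% = R$4440
  → R$11480
  Less jobs credit R$11000 → R$480

R$11520 > R$480, so the parallel minimum levy is the binding amount.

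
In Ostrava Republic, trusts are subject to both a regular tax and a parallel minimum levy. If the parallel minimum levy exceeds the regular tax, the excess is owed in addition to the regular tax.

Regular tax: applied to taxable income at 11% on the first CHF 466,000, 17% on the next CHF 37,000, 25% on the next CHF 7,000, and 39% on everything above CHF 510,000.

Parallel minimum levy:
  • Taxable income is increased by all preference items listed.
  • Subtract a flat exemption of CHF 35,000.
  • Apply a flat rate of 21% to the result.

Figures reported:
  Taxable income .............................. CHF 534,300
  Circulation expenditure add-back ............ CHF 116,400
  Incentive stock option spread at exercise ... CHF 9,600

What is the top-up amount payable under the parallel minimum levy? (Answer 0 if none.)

CHF 62,536

Regular tax:
  CHF 466,000 × 11% = CHF 51,260
  CHF 37,000 × 17% = CHF 6,290
  CHF 7,000 × 25% = CHF 1,750
  CHF 24,300 × 39% = CHF 9,477
  → CHF 68,777

Parallel minimum levy:
  Adjusted income: CHF 534,300 + CHF 116,400 + CHF 9,600 = CHF 660,300
  Less exemption CHF 35,000 → base CHF 625,300
  CHF 625,300 × 21% = CHF 131,313

Excess of parallel minimum levy over regular tax: CHF 131,313 − CHF 68,777 = CHF 62,536.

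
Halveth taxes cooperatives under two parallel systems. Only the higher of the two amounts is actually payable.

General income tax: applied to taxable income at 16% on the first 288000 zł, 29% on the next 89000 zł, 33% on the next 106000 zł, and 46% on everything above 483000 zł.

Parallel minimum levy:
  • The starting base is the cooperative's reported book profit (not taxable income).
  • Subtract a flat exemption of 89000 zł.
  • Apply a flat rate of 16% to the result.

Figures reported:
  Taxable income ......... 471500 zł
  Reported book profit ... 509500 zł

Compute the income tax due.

103075 zł

Parallel minimum levy:
  Base (reported book profit): 509500 zł
  Less exemption 89000 zł → base 420500 zł
  420500 zł × 16% = 67280 zł

General income tax:
  288000 zł × 16% = 46080 zł
  89000 zł × 29% = 25810 zł
  94500 zł × 33% = 31185 zł
  → 103075 zł

103075 zł > 67280 zł, so the general income tax governs.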